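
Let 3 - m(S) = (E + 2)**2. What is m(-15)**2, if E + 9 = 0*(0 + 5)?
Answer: 2116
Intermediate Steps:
E = -9 (E = -9 + 0*(0 + 5) = -9 + 0*5 = -9 + 0 = -9)
m(S) = -46 (m(S) = 3 - (-9 + 2)**2 = 3 - 1*(-7)**2 = 3 - 1*49 = 3 - 49 = -46)
m(-15)**2 = (-46)**2 = 2116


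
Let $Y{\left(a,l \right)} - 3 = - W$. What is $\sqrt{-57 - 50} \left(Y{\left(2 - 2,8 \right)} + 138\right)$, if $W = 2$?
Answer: $139 i \sqrt{107} \approx 1437.8 i$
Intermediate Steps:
$Y{\left(a,l \right)} = 1$ ($Y{\left(a,l \right)} = 3 - 2 = 1$)
$\sqrt{-57 - 50} \left(Y{\left(2 - 2,8 \right)} + 138\right) = \sqrt{-57 - 50} \left(1 + 138\right) = \sqrt{-107} \cdot 139 = i \sqrt{107} \cdot 139 = 139 i \sqrt{107}$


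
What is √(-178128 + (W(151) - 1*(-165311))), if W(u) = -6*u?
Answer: I*√13723 ≈ 117.15*I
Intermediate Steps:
√(-178128 + (W(151) - 1*(-165311))) = √(-178128 + (-6*151 - 1*(-165311))) = √(-178128 + (-906 + 165311)) = √(-178128 + 164405) = √(-13723) = I*√13723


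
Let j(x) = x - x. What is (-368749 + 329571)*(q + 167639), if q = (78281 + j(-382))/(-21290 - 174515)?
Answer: -1285997325194292/195805 ≈ -6.5677e+9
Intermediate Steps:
j(x) = 0
q = -78281/195805 (q = (78281 + 0)/(-21290 - 174515) = 78281/(-195805) = 78281*(-1/195805) = -78281/195805 ≈ -0.39979)
(-368749 + 329571)*(q + 167639) = (-368749 + 329571)*(-78281/195805 + 167639) = -39178*32824476114/195805 = -1285997325194292/195805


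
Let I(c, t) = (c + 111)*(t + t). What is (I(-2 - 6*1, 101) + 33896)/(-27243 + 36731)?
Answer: 27351/4744 ≈ 5.7654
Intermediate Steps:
I(c, t) = 2*t*(111 + c) (I(c, t) = (111 + c)*(2*t) = 2*t*(111 + c))
(I(-2 - 6*1, 101) + 33896)/(-27243 + 36731) = (2*101*(111 + (-2 - 6*1)) + 33896)/(-27243 + 36731) = (2*101*(111 + (-2 - 6)) + 33896)/9488 = (2*101*(111 - 8) + 33896)*(1/9488) = (2*101*103 + 33896)*(1/9488) = (20806 + 33896)*(1/9488) = 54702*(1/9488) = 27351/4744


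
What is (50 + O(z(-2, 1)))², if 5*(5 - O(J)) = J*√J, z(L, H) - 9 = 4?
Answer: 77822/25 - 286*√13 ≈ 2081.7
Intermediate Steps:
z(L, H) = 13 (z(L, H) = 9 + 4 = 13)
O(J) = 5 - J^(3/2)/5 (O(J) = 5 - J*√J/5 = 5 - J^(3/2)/5)
(50 + O(z(-2, 1)))² = (50 + (5 - 13*√13/5))² = (55 - 13*√13/5)²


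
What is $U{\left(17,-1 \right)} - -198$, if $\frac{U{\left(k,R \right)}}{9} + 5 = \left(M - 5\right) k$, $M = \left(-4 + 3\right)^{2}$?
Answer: $-459$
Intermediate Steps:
$M = 1$ ($M = \left(-1\right)^{2} = 1$)
$U{\left(k,R \right)} = -45 - 36 k$ ($U{\left(k,R \right)} = -45 + 9 \left(1 - 5\right) k = -45 + 9 \left(- 4 k\right) = -45 - 36 k$)
$U{\left(17,-1 \right)} - -198 = \left(-45 - 612\right) - -198 = \left(-45 - 612\right) + 198 = -657 + 198 = -459$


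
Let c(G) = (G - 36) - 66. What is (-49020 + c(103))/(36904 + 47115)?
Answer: -49019/84019 ≈ -0.58343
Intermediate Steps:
c(G) = -102 + G (c(G) = (-36 + G) - 66 = -102 + G)
(-49020 + c(103))/(36904 + 47115) = (-49020 + (-102 + 103))/(36904 + 47115) = (-49020 + 1)/84019 = -49019*1/84019 = -49019/84019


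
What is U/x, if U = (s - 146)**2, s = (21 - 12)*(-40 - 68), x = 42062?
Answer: 624962/21031 ≈ 29.716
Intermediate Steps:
s = -972 (s = 9*(-108) = -972)
U = 1249924 (U = (-972 - 146)**2 = (-1118)**2 = 1249924)
U/x = 1249924/42062 = 1249924*(1/42062) = 624962/21031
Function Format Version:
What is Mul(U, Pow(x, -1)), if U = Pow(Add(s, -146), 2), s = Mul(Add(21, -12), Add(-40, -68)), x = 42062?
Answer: Rational(624962, 21031) ≈ 29.716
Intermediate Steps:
s = -972 (s = Mul(9, -108) = -972)
U = 1249924 (U = Pow(Add(-972, -146), 2) = Pow(-1118, 2) = 1249924)
Mul(U, Pow(x, -1)) = Mul(1249924, Pow(42062, -1)) = Mul(1249924, Rational(1, 42062)) = Rational(624962, 21031)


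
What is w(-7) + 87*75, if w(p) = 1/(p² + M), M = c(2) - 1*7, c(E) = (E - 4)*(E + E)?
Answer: 221851/34 ≈ 6525.0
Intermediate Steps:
c(E) = 2*E*(-4 + E) (c(E) = (-4 + E)*(2*E) = 2*E*(-4 + E))
M = -15 (M = 2*2*(-4 + 2) - 1*7 = 2*2*(-2) - 7 = -8 - 7 = -15)
w(p) = 1/(-15 + p²) (w(p) = 1/(p² - 15) = 1/(-15 + p²))
w(-7) + 87*75 = 1/(-15 + (-7)²) + 87*75 = 1/(-15 + 49) + 6525 = 1/34 + 6525 = 221851/34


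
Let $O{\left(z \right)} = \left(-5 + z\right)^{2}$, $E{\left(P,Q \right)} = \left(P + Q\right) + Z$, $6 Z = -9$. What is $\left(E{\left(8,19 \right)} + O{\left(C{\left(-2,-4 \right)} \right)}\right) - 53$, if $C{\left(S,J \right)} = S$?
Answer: $\frac{43}{2} \approx 21.5$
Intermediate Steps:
$Z = - \frac{3}{2}$ ($Z = \frac{1}{6} \left(-9\right) = - \frac{3}{2} \approx -1.5$)
$E{\left(P,Q \right)} = - \frac{3}{2} + P + Q$ ($E{\left(P,Q \right)} = \left(P + Q\right) - \frac{3}{2} = - \frac{3}{2} + P + Q$)
$\left(E{\left(8,19 \right)} + O{\left(C{\left(-2,-4 \right)} \right)}\right) - 53 = \left(\left(- \frac{3}{2} + 8 + 19\right) + \left(-5 - 2\right)^{2}\right) - 53 = \left(\frac{51}{2} + \left(-7\right)^{2}\right) - 53 = \left(\frac{51}{2} + 49\right) - 53 = \frac{149}{2} - 53 = \frac{43}{2}$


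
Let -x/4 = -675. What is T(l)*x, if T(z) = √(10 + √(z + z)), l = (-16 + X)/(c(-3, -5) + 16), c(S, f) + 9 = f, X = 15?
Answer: 2700*√(10 + I) ≈ 8548.8 + 426.38*I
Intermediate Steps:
x = 2700 (x = -4*(-675) = 2700)
c(S, f) = -9 + f
l = -½ (l = (-16 + 15)/((-9 - 5) + 16) = -1/(-14 + 16) = -1/2 = -1*½ = -½ ≈ -0.50000)
T(z) = √(10 + √2*√z) (T(z) = √(10 + √(2*z)) = √(10 + √2*√z))
T(l)*x = √(10 + √2*√(-½))*2700 = √(10 + √2*(I*√2/2))*2700 = √(10 + I)*2700 = 2700*√(10 + I)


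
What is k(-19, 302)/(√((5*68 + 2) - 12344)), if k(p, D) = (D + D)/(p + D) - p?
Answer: -5981*I*√12002/3396566 ≈ -0.19291*I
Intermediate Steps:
k(p, D) = -p + 2*D/(D + p) (k(p, D) = (2*D)/(D + p) - p = 2*D/(D + p) - p = -p + 2*D/(D + p))
k(-19, 302)/(√((5*68 + 2) - 12344)) = ((-1*(-19)² + 2*302 - 1*302*(-19))/(302 - 19))/(√((5*68 + 2) - 12344)) = ((-1*361 + 604 + 5738)/283)/(√((340 + 2) - 12344)) = ((-361 + 604 + 5738)/283)/(√(342 - 12344)) = ((1/283)*5981)/(√(-12002)) = 5981/(283*((I*√12002))) = 5981*(-I*√12002/12002)/283 = -5981*I*√12002/3396566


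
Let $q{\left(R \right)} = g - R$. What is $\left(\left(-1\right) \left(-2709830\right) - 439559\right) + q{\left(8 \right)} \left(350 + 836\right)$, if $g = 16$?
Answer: $2279759$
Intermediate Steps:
$q{\left(R \right)} = 16 - R$
$\left(\left(-1\right) \left(-2709830\right) - 439559\right) + q{\left(8 \right)} \left(350 + 836\right) = \left(\left(-1\right) \left(-2709830\right) - 439559\right) + \left(16 - 8\right) \left(350 + 836\right) = \left(2709830 - 439559\right) + \left(16 - 8\right) 1186 = 2270271 + 8 \cdot 1186 = 2270271 + 9488 = 2279759$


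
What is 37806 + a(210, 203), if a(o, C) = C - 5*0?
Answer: 38009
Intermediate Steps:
a(o, C) = C (a(o, C) = C - 1*0 = C + 0 = C)
37806 + a(210, 203) = 37806 + 203 = 38009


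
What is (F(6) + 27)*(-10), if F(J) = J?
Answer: -330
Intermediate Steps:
(F(6) + 27)*(-10) = (6 + 27)*(-10) = 33*(-10) = -330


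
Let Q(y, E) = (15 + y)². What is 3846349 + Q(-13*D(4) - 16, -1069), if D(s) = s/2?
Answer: 3847078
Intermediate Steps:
D(s) = s/2 (D(s) = s*(½) = s/2)
3846349 + Q(-13*D(4) - 16, -1069) = 3846349 + (15 + (-13*4/2 - 16))² = 3846349 + (15 + (-13*2 - 16))² = 3846349 + (15 + (-26 - 16))² = 3846349 + (15 - 42)² = 3846349 + (-27)² = 3846349 + 729 = 3847078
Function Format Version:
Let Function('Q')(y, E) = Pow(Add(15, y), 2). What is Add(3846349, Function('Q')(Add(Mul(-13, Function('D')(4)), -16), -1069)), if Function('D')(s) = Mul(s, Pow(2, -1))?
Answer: 3847078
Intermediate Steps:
Function('D')(s) = Mul(Rational(1, 2), s) (Function('D')(s) = Mul(s, Rational(1, 2)) = Mul(Rational(1, 2), s))
Add(3846349, Function('Q')(Add(Mul(-13, Function('D')(4)), -16), -1069)) = Add(3846349, Pow(Add(15, Add(Mul(-13, Mul(Rational(1, 2), 4)), -16)), 2)) = Add(3846349, Pow(Add(15, Add(Mul(-13, 2), -16)), 2)) = Add(3846349, Pow(Add(15, Add(-26, -16)), 2)) = Add(3846349, Pow(Add(15, -42), 2)) = Add(3846349, Pow(-27, 2)) = Add(3846349, 729) = 3847078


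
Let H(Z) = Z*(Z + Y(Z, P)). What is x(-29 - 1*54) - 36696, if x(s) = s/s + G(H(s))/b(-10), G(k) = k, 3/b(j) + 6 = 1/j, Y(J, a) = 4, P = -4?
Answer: -1500827/30 ≈ -50028.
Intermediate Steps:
H(Z) = Z*(4 + Z) (H(Z) = Z*(Z + 4) = Z*(4 + Z))
b(j) = 3/(-6 + 1/j)
x(s) = 1 - 61*s*(4 + s)/30 (x(s) = s/s + (s*(4 + s))/((-3*(-10)/(-1 + 6*(-10)))) = 1 + (s*(4 + s))/((-3*(-10)/(-1 - 60))) = 1 + (s*(4 + s))/((-3*(-10)/(-61))) = 1 + (s*(4 + s))/((-3*(-10)*(-1/61))) = 1 + (s*(4 + s))/(-30/61) = 1 + (s*(4 + s))*(-61/30) = 1 - 61*s*(4 + s)/30)
x(-29 - 1*54) - 36696 = (1 - 61*(-29 - 1*54)*(4 + (-29 - 1*54))/30) - 36696 = (1 - 61*(-29 - 54)*(4 + (-29 - 54))/30) - 36696 = (1 - 61/30*(-83)*(4 - 83)) - 36696 = (1 - 61/30*(-83)*(-79)) - 36696 = (1 - 399977/30) - 36696 = -399947/30 - 36696 = -1500827/30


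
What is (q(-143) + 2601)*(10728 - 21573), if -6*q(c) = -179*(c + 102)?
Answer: -29885205/2 ≈ -1.4943e+7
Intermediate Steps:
q(c) = 3043 + 179*c/6 (q(c) = -(-179)*(c + 102)/6 = -(-179)*(102 + c)/6 = -(-18258 - 179*c)/6 = 3043 + 179*c/6)
(q(-143) + 2601)*(10728 - 21573) = ((3043 + (179/6)*(-143)) + 2601)*(10728 - 21573) = ((3043 - 25597/6) + 2601)*(-10845) = (-7339/6 + 2601)*(-10845) = (8267/6)*(-10845) = -29885205/2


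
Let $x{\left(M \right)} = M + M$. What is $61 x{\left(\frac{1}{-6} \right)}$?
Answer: $- \frac{61}{3} \approx -20.333$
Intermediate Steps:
$x{\left(M \right)} = 2 M$
$61 x{\left(\frac{1}{-6} \right)} = 61 \frac{2}{-6} = 61 \cdot 2 \left(- \frac{1}{6}\right) = 61 \left(- \frac{1}{3}\right) = - \frac{61}{3}$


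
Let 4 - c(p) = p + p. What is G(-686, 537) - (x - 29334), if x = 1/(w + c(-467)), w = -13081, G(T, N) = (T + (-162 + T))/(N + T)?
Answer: 53092839049/1809307 ≈ 29344.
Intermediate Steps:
G(T, N) = (-162 + 2*T)/(N + T)
c(p) = 4 - 2*p (c(p) = 4 - (p + p) = 4 - 2*p)
x = -1/12143 (x = 1/(-13081 + (4 - 2*(-467))) = 1/(-13081 + (4 + 934)) = 1/(-13081 + 938) = 1/(-12143) = -1/12143 ≈ -8.2352e-5)
G(-686, 537) - (x - 29334) = 2*(-81 - 686)/(537 - 686) - (-1/12143 - 29334) = 2*(-767)/(-149) - 1*(-356202763/12143) = 2*(-1/149)*(-767) + 356202763/12143 = 1534/149 + 356202763/12143 = 53092839049/1809307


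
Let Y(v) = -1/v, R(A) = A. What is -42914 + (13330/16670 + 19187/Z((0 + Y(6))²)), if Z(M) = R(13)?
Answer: -897987236/21671 ≈ -41437.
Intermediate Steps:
Z(M) = 13
-42914 + (13330/16670 + 19187/Z((0 + Y(6))²)) = -42914 + (13330/16670 + 19187/13) = -42914 + (13330*(1/16670) + 19187*(1/13)) = -42914 + (1333/1667 + 19187/13) = -42914 + 32002058/21671 = -897987236/21671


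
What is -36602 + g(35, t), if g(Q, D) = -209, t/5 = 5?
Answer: -36811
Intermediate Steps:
t = 25 (t = 5*5 = 25)
-36602 + g(35, t) = -36602 - 209 = -36811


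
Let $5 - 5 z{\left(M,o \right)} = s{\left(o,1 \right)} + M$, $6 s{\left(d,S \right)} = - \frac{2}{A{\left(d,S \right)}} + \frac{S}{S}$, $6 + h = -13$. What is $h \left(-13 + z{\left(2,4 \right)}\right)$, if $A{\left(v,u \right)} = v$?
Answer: $\frac{2831}{12} \approx 235.92$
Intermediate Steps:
$h = -19$ ($h = -6 - 13 = -19$)
$s{\left(d,S \right)} = \frac{1}{6} - \frac{1}{3 d}$ ($s{\left(d,S \right)} = \frac{- \frac{2}{d} + \frac{S}{S}}{6} = \frac{- \frac{2}{d} + 1}{6} = \frac{1 - \frac{2}{d}}{6} = \frac{1}{6} - \frac{1}{3 d}$)
$z{\left(M,o \right)} = 1 - \frac{M}{5} - \frac{-2 + o}{30 o}$ ($z{\left(M,o \right)} = 1 - \frac{\frac{-2 + o}{6 o} + M}{5} = 1 - \frac{M + \frac{-2 + o}{6 o}}{5} = 1 - \left(\frac{M}{5} + \frac{-2 + o}{30 o}\right) = 1 - \frac{M}{5} - \frac{-2 + o}{30 o}$)
$h \left(-13 + z{\left(2,4 \right)}\right) = - 19 \left(-13 + \left(\frac{29}{30} - \frac{2}{5} + \frac{1}{15 \cdot 4}\right)\right) = - 19 \left(-13 + \left(\frac{29}{30} - \frac{2}{5} + \frac{1}{15} \cdot \frac{1}{4}\right)\right) = - 19 \left(-13 + \left(\frac{29}{30} - \frac{2}{5} + \frac{1}{60}\right)\right) = - 19 \left(-13 + \frac{7}{12}\right) = \left(-19\right) \left(- \frac{149}{12}\right) = \frac{2831}{12}$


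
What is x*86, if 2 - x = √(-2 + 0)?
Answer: 172 - 86*I*√2 ≈ 172.0 - 121.62*I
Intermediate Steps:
x = 2 - I*√2 (x = 2 - √(-2 + 0) = 2 - √(-2) = 2 - I*√2 ≈ 2.0 - 1.4142*I)
x*86 = (2 - I*√2)*86 = 172 - 86*I*√2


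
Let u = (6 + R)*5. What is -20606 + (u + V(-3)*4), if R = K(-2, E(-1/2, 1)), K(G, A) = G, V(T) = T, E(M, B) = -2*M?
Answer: -20598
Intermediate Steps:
R = -2
u = 20 (u = (6 - 2)*5 = 4*5 = 20)
-20606 + (u + V(-3)*4) = -20606 + (20 - 3*4) = -20606 + (20 - 12) = -20606 + 8 = -20598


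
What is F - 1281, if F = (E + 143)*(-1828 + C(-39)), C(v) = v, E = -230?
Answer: 161148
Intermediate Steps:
F = 162429 (F = (-230 + 143)*(-1828 - 39) = -87*(-1867) = 162429)
F - 1281 = 162429 - 1281 = 161148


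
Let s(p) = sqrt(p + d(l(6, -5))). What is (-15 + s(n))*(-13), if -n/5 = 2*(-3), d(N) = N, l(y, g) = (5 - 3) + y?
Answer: 195 - 13*sqrt(38) ≈ 114.86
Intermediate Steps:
l(y, g) = 2 + y
n = 30 (n = -10*(-3) = -5*(-6) = 30)
s(p) = sqrt(8 + p) (s(p) = sqrt(p + (2 + 6)) = sqrt(p + 8) = sqrt(8 + p))
(-15 + s(n))*(-13) = (-15 + sqrt(8 + 30))*(-13) = (-15 + sqrt(38))*(-13) = 195 - 13*sqrt(38)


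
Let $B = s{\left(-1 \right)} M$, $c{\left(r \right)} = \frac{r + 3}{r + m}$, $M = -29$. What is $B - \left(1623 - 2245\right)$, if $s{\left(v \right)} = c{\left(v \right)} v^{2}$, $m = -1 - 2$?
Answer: $\frac{1273}{2} \approx 636.5$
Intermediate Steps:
$m = -3$
$c{\left(r \right)} = \frac{3 + r}{-3 + r}$ ($c{\left(r \right)} = \frac{r + 3}{r - 3} = \frac{3 + r}{-3 + r}$)
$s{\left(v \right)} = \frac{v^{2} \left(3 + v\right)}{-3 + v}$ ($s{\left(v \right)} = \frac{3 + v}{-3 + v} v^{2} = \frac{v^{2} \left(3 + v\right)}{-3 + v}$)
$B = \frac{29}{2}$ ($B = \frac{\left(-1\right)^{2} \left(3 - 1\right)}{-3 - 1} \left(-29\right) = 1 \frac{1}{-4} \cdot 2 \left(-29\right) = 1 \left(- \frac{1}{4}\right) 2 \left(-29\right) = \left(- \frac{1}{2}\right) \left(-29\right) = \frac{29}{2} \approx 14.5$)
$B - \left(1623 - 2245\right) = \frac{29}{2} - \left(1623 - 2245\right) = \frac{29}{2} - -622 = \frac{29}{2} + 622 = \frac{1273}{2}$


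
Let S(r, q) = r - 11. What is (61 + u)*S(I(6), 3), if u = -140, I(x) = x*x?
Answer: -1975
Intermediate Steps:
I(x) = x**2
S(r, q) = -11 + r
(61 + u)*S(I(6), 3) = (61 - 140)*(-11 + 6**2) = -79*(-11 + 36) = -79*25 = -1975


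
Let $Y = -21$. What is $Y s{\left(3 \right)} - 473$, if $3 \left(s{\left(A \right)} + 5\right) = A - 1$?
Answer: $-382$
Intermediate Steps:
$s{\left(A \right)} = - \frac{16}{3} + \frac{A}{3}$ ($s{\left(A \right)} = -5 + \frac{A - 1}{3} = -5 + \frac{-1 + A}{3} = -5 + \left(- \frac{1}{3} + \frac{A}{3}\right) = - \frac{16}{3} + \frac{A}{3}$)
$Y s{\left(3 \right)} - 473 = - 21 \left(- \frac{16}{3} + \frac{1}{3} \cdot 3\right) - 473 = - 21 \left(- \frac{16}{3} + 1\right) - 473 = \left(-21\right) \left(- \frac{13}{3}\right) - 473 = 91 - 473 = -382$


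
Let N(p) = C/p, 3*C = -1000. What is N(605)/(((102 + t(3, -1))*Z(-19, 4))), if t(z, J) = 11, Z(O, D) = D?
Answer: -50/41019 ≈ -0.0012189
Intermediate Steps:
C = -1000/3 (C = (1/3)*(-1000) = -1000/3 ≈ -333.33)
N(p) = -1000/(3*p)
N(605)/(((102 + t(3, -1))*Z(-19, 4))) = (-1000/3/605)/(((102 + 11)*4)) = (-1000/3*1/605)/((113*4)) = -200/363/452 = -200/363*1/452 = -50/41019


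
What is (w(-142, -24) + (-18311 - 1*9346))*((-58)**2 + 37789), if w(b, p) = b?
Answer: -1144012247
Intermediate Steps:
(w(-142, -24) + (-18311 - 1*9346))*((-58)**2 + 37789) = (-142 + (-18311 - 1*9346))*((-58)**2 + 37789) = (-142 + (-18311 - 9346))*(3364 + 37789) = (-142 - 27657)*41153 = -27799*41153 = -1144012247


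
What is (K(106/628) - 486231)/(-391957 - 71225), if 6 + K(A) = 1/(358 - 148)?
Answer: 6006457/5721660 ≈ 1.0498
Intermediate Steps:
K(A) = -1259/210 (K(A) = -6 + 1/(358 - 148) = -6 + 1/210 = -1259/210)
(K(106/628) - 486231)/(-391957 - 71225) = (-1259/210 - 486231)/(-391957 - 71225) = -102109769/210/(-463182) = -102109769/210*(-1/463182) = 6006457/5721660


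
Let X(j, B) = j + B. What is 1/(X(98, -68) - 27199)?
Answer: -1/27169 ≈ -3.6807e-5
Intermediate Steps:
X(j, B) = B + j
1/(X(98, -68) - 27199) = 1/((-68 + 98) - 27199) = 1/(30 - 27199) = 1/(-27169) = -1/27169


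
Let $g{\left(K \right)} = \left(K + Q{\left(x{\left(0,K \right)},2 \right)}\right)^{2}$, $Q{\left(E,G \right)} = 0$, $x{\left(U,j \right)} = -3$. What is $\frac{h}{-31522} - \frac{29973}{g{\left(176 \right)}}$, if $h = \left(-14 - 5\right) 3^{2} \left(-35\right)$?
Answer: $- \frac{565100133}{488212736} \approx -1.1575$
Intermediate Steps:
$g{\left(K \right)} = K^{2}$ ($g{\left(K \right)} = \left(K + 0\right)^{2} = K^{2}$)
$h = 5985$ ($h = \left(-14 - 5\right) 9 \left(-35\right) = \left(-19\right) 9 \left(-35\right) = \left(-171\right) \left(-35\right) = 5985$)
$\frac{h}{-31522} - \frac{29973}{g{\left(176 \right)}} = \frac{5985}{-31522} - \frac{29973}{176^{2}} = 5985 \left(- \frac{1}{31522}\right) - \frac{29973}{30976} = - \frac{5985}{31522} - \frac{29973}{30976} = - \frac{565100133}{488212736}$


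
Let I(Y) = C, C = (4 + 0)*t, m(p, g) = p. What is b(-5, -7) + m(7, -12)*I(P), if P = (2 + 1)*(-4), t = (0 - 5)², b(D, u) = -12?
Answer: 688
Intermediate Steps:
t = 25 (t = (-5)² = 25)
P = -12 (P = 3*(-4) = -12)
C = 100 (C = (4 + 0)*25 = 4*25 = 100)
I(Y) = 100
b(-5, -7) + m(7, -12)*I(P) = -12 + 7*100 = -12 + 700 = 688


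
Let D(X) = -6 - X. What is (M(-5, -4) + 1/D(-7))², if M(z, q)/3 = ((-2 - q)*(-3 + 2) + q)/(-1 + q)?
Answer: 529/25 ≈ 21.160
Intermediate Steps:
M(z, q) = 3*(2 + 2*q)/(-1 + q) (M(z, q) = 3*(((-2 - q)*(-3 + 2) + q)/(-1 + q)) = 3*(((-2 - q)*(-1) + q)/(-1 + q)) = 3*(((2 + q) + q)/(-1 + q)) = 3*((2 + 2*q)/(-1 + q)) = 3*(2 + 2*q)/(-1 + q))
(M(-5, -4) + 1/D(-7))² = (6*(1 - 4)/(-1 - 4) + 1/(-6 - 1*(-7)))² = (6*(-3)/(-5) + 1/(-6 + 7))² = (6*(-⅕)*(-3) + 1/1)² = (18/5 + 1)² = (23/5)² = 529/25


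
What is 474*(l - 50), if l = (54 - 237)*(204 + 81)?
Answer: -24745170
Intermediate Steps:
l = -52155 (l = -183*285 = -52155)
474*(l - 50) = 474*(-52155 - 50) = 474*(-52205) = -24745170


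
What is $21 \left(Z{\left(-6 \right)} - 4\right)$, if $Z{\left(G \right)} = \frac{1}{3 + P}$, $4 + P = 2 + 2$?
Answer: $-77$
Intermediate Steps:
$P = 0$ ($P = -4 + \left(2 + 2\right) = -4 + 4 = 0$)
$Z{\left(G \right)} = \frac{1}{3}$ ($Z{\left(G \right)} = \frac{1}{3 + 0} = \frac{1}{3}$)
$21 \left(Z{\left(-6 \right)} - 4\right) = 21 \left(\frac{1}{3} - 4\right) = 21 \left(- \frac{11}{3}\right) = -77$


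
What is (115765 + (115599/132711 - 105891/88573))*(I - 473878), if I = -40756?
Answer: -7530084707678361498/126393671 ≈ -5.9576e+10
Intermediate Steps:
(115765 + (115599/132711 - 105891/88573))*(I - 473878) = (115765 + (115599/132711 - 105891/88573))*(-40756 - 473878) = (115765 + (115599*(1/132711) - 105891*1/88573))*(-514634) = (115765 + (1243/1427 - 105891/88573))*(-514634) = (115765 - 41010218/126393671)*(-514634) = (14631922313097/126393671)*(-514634) = -7530084707678361498/126393671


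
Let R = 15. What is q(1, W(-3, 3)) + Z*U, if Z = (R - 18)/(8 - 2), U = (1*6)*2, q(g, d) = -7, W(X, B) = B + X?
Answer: -13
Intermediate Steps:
U = 12 (U = 6*2 = 12)
Z = -½ (Z = (15 - 18)/(8 - 2) = -3/6 = -3*⅙ = -½ ≈ -0.50000)
q(1, W(-3, 3)) + Z*U = -7 - ½*12 = -7 - 6 = -13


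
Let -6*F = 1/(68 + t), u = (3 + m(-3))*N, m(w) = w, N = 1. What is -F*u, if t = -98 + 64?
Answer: 0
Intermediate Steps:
t = -34
u = 0 (u = (3 - 3)*1 = 0*1 = 0)
F = -1/204 (F = -1/(6*(68 - 34)) = -⅙/34 = -⅙*1/34 = -1/204 ≈ -0.0049020)
-F*u = -(-1)*0/204 = -1*0 = 0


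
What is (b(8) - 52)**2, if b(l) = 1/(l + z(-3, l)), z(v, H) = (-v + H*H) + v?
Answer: 14010049/5184 ≈ 2702.6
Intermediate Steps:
z(v, H) = H**2 (z(v, H) = (-v + H**2) + v = (H**2 - v) + v = H**2)
b(l) = 1/(l + l**2)
(b(8) - 52)**2 = (1/(8*(1 + 8)) - 52)**2 = ((1/8)/9 - 52)**2 = ((1/8)*(1/9) - 52)**2 = (1/72 - 52)**2 = (-3743/72)**2 = 14010049/5184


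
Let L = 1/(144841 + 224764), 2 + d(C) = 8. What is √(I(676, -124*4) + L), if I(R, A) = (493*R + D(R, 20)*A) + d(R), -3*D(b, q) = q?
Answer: √413816069278513095/1108815 ≈ 580.16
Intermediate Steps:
D(b, q) = -q/3
d(C) = 6 (d(C) = -2 + 8 = 6)
I(R, A) = 6 + 493*R - 20*A/3 (I(R, A) = (493*R + (-⅓*20)*A) + 6 = (493*R - 20*A/3) + 6 = 6 + 493*R - 20*A/3)
L = 1/369605 ≈ 2.7056e-6
√(I(676, -124*4) + L) = √((6 + 493*676 - (-2480)*4/3) + 1/369605) = √((6 + 333268 - 20/3*(-496)) + 1/369605) = √((6 + 333268 + 9920/3) + 1/369605) = √(1009742/3 + 1/369605) = √(373205691913/1108815) = √413816069278513095/1108815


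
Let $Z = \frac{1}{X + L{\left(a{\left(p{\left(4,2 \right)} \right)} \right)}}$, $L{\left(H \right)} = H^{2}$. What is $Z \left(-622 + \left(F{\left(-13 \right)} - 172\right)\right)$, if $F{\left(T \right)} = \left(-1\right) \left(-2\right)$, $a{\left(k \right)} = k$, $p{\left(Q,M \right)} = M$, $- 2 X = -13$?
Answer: $- \frac{528}{7} \approx -75.429$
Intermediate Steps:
$X = \frac{13}{2}$ ($X = \left(- \frac{1}{2}\right) \left(-13\right) = \frac{13}{2} \approx 6.5$)
$F{\left(T \right)} = 2$
$Z = \frac{2}{21}$ ($Z = \frac{1}{\frac{13}{2} + 2^{2}} = \frac{1}{\frac{13}{2} + 4} = \frac{1}{\frac{21}{2}} = \frac{2}{21} \approx 0.095238$)
$Z \left(-622 + \left(F{\left(-13 \right)} - 172\right)\right) = \frac{2 \left(-622 + \left(2 - 172\right)\right)}{21} = \frac{2 \left(-622 - 170\right)}{21} = \frac{2}{21} \left(-792\right) = - \frac{528}{7}$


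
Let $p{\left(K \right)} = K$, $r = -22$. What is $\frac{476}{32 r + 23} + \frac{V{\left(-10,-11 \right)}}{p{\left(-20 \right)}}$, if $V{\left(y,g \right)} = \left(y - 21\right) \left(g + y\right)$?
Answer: $- \frac{452851}{13620} \approx -33.249$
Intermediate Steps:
$V{\left(y,g \right)} = \left(-21 + y\right) \left(g + y\right)$
$\frac{476}{32 r + 23} + \frac{V{\left(-10,-11 \right)}}{p{\left(-20 \right)}} = \frac{476}{32 \left(-22\right) + 23} + \frac{\left(-10\right)^{2} - -231 - -210 - -110}{-20} = \frac{476}{-704 + 23} + \left(100 + 231 + 210 + 110\right) \left(- \frac{1}{20}\right) = \frac{476}{-681} + 651 \left(- \frac{1}{20}\right) = 476 \left(- \frac{1}{681}\right) - \frac{651}{20} = - \frac{476}{681} - \frac{651}{20} = - \frac{452851}{13620}$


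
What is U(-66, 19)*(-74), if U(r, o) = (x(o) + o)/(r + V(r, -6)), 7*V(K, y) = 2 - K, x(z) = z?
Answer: 9842/197 ≈ 49.959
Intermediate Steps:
V(K, y) = 2/7 - K/7 (V(K, y) = (2 - K)/7 = 2/7 - K/7)
U(r, o) = 2*o/(2/7 + 6*r/7) (U(r, o) = (o + o)/(r + (2/7 - r/7)) = (2*o)/(2/7 + 6*r/7) = 2*o/(2/7 + 6*r/7))
U(-66, 19)*(-74) = (7*19/(1 + 3*(-66)))*(-74) = (7*19/(1 - 198))*(-74) = (7*19/(-197))*(-74) = (7*19*(-1/197))*(-74) = -133/197*(-74) = 9842/197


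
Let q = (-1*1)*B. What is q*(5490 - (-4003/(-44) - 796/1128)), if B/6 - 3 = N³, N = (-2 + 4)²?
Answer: -2244494305/1034 ≈ -2.1707e+6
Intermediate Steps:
N = 4 (N = 2² = 4)
B = 402 (B = 18 + 6*4³ = 18 + 6*64 = 18 + 384 = 402)
q = -402 (q = -1*1*402 = -1*402 = -402)
q*(5490 - (-4003/(-44) - 796/1128)) = -402*(5490 - (-4003/(-44) - 796/1128)) = -402*(5490 - (-4003*(-1/44) - 796*1/1128)) = -402*(5490 - (4003/44 - 199/282)) = -402*(5490 - 1*560045/6204) = -402*(5490 - 560045/6204) = -402*33499915/6204 = -2244494305/1034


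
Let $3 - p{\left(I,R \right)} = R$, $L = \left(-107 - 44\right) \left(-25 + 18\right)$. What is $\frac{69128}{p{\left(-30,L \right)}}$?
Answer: $- \frac{34564}{527} \approx -65.586$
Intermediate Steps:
$L = 1057$ ($L = \left(-151\right) \left(-7\right) = 1057$)
$p{\left(I,R \right)} = 3 - R$
$\frac{69128}{p{\left(-30,L \right)}} = \frac{69128}{3 - 1057} = \frac{69128}{-1054} = 69128 \left(- \frac{1}{1054}\right) = - \frac{34564}{527}$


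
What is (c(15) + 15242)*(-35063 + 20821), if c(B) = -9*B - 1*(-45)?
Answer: -215794784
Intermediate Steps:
c(B) = 45 - 9*B (c(B) = -9*B + 45 = 45 - 9*B)
(c(15) + 15242)*(-35063 + 20821) = ((45 - 9*15) + 15242)*(-35063 + 20821) = ((45 - 135) + 15242)*(-14242) = (-90 + 15242)*(-14242) = 15152*(-14242) = -215794784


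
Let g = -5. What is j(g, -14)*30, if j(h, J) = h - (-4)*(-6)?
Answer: -870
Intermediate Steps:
j(h, J) = -24 + h (j(h, J) = h - 1*24 = h - 24 = -24 + h)
j(g, -14)*30 = (-24 - 5)*30 = -29*30 = -870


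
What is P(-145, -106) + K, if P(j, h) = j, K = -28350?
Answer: -28495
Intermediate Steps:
P(-145, -106) + K = -145 - 28350 = -28495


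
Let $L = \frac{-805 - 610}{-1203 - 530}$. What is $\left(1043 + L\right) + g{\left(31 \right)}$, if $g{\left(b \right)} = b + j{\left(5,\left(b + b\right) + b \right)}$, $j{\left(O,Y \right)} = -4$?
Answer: $\frac{1855725}{1733} \approx 1070.8$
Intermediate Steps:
$L = \frac{1415}{1733}$ ($L = - \frac{1415}{-1733} = \left(-1415\right) \left(- \frac{1}{1733}\right) = \frac{1415}{1733} \approx 0.8165$)
$g{\left(b \right)} = -4 + b$ ($g{\left(b \right)} = b - 4 = -4 + b$)
$\left(1043 + L\right) + g{\left(31 \right)} = \left(1043 + \frac{1415}{1733}\right) + \left(-4 + 31\right) = \frac{1808934}{1733} + 27 = \frac{1855725}{1733}$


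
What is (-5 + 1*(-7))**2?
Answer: 144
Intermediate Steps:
(-5 + 1*(-7))**2 = (-5 - 7)**2 = (-12)**2 = 144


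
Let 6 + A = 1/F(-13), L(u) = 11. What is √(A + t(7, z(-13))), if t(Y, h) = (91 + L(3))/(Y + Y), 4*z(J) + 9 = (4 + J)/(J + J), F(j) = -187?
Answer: 2*√548471/1309 ≈ 1.1315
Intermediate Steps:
z(J) = -9/4 + (4 + J)/(8*J) (z(J) = -9/4 + ((4 + J)/(J + J))/4 = -9/4 + ((4 + J)/((2*J)))/4 = -9/4 + ((4 + J)*(1/(2*J)))/4 = -9/4 + ((4 + J)/(2*J))/4 = -9/4 + (4 + J)/(8*J))
A = -1123/187 (A = -6 + 1/(-187) = -6 - 1/187 = -1123/187 ≈ -6.0053)
t(Y, h) = 51/Y (t(Y, h) = (91 + 11)/(Y + Y) = 102/((2*Y)) = 102*(1/(2*Y)) = 51/Y)
√(A + t(7, z(-13))) = √(-1123/187 + 51/7) = √(1676/1309) = 2*√548471/1309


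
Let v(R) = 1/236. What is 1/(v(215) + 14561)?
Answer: 236/3436397 ≈ 6.8677e-5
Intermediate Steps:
v(R) = 1/236
1/(v(215) + 14561) = 1/(1/236 + 14561) = 1/(3436397/236) = 236/3436397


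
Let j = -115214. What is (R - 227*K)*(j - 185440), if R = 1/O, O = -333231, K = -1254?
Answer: -9506365797359346/111077 ≈ -8.5584e+10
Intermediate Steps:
R = -1/333231 (R = 1/(-333231) = -1/333231 ≈ -3.0009e-6)
(R - 227*K)*(j - 185440) = (-1/333231 - 227*(-1254))*(-115214 - 185440) = (-1/333231 + 284658)*(-300654) = (94856869997/333231)*(-300654) = -9506365797359346/111077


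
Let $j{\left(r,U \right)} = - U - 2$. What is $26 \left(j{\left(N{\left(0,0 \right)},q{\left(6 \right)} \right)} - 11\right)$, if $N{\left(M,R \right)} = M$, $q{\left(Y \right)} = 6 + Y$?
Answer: $-650$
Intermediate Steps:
$j{\left(r,U \right)} = -2 - U$
$26 \left(j{\left(N{\left(0,0 \right)},q{\left(6 \right)} \right)} - 11\right) = 26 \left(\left(-2 - \left(6 + 6\right)\right) - 11\right) = 26 \left(\left(-2 - 12\right) - 11\right) = 26 \left(-14 - 11\right) = 26 \left(-25\right) = -650$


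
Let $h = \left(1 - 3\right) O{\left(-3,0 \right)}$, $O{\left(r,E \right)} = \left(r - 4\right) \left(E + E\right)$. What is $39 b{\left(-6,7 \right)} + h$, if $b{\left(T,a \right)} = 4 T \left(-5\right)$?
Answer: $4680$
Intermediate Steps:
$O{\left(r,E \right)} = 2 E \left(-4 + r\right)$ ($O{\left(r,E \right)} = \left(-4 + r\right) 2 E = 2 E \left(-4 + r\right)$)
$b{\left(T,a \right)} = - 20 T$
$h = 0$ ($h = \left(1 - 3\right) 2 \cdot 0 \left(-4 - 3\right) = - 2 \cdot 2 \cdot 0 \left(-7\right) = \left(-2\right) 0 = 0$)
$39 b{\left(-6,7 \right)} + h = 39 \left(\left(-20\right) \left(-6\right)\right) + 0 = 39 \cdot 120 + 0 = 4680 + 0 = 4680$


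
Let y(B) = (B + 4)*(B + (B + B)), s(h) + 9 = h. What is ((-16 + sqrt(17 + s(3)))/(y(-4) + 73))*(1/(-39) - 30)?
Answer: 18736/2847 - 1171*sqrt(11)/2847 ≈ 5.2168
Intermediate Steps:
s(h) = -9 + h
y(B) = 3*B*(4 + B) (y(B) = (4 + B)*(B + 2*B) = (4 + B)*(3*B) = 3*B*(4 + B))
((-16 + sqrt(17 + s(3)))/(y(-4) + 73))*(1/(-39) - 30) = ((-16 + sqrt(17 + (-9 + 3)))/(3*(-4)*(4 - 4) + 73))*(1/(-39) - 30) = ((-16 + sqrt(17 - 6))/(3*(-4)*0 + 73))*(-1/39 - 30) = ((-16 + sqrt(11))/(0 + 73))*(-1171/39) = ((-16 + sqrt(11))/73)*(-1171/39) = ((-16 + sqrt(11))*(1/73))*(-1171/39) = (-16/73 + sqrt(11)/73)*(-1171/39) = 18736/2847 - 1171*sqrt(11)/2847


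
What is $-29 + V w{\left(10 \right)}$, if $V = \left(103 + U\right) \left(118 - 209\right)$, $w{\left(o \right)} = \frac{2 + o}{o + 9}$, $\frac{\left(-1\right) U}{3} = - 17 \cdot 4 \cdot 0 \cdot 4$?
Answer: $- \frac{113027}{19} \approx -5948.8$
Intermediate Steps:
$U = 0$ ($U = - 3 \left(- 17 \cdot 4 \cdot 0 \cdot 4\right) = - 3 \left(- 17 \cdot 0 \cdot 4\right) = - 3 \left(\left(-17\right) 0\right) = \left(-3\right) 0 = 0$)
$w{\left(o \right)} = \frac{2 + o}{9 + o}$
$V = -9373$ ($V = \left(103 + 0\right) \left(118 - 209\right) = 103 \left(-91\right) = -9373$)
$-29 + V w{\left(10 \right)} = -29 - 9373 \frac{2 + 10}{9 + 10} = -29 - 9373 \cdot \frac{1}{19} \cdot 12 = -29 - \frac{112476}{19} = - \frac{113027}{19}$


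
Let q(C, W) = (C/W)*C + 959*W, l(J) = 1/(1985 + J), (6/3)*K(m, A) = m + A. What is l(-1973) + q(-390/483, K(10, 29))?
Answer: 1938954749/103684 ≈ 18701.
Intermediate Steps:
K(m, A) = A/2 + m/2 (K(m, A) = (m + A)/2 = (A + m)/2 = A/2 + m/2)
q(C, W) = 959*W + C**2/W (q(C, W) = C**2/W + 959*W = 959*W + C**2/W)
l(-1973) + q(-390/483, K(10, 29)) = 1/(1985 - 1973) + (959*((1/2)*29 + (1/2)*10) + (-390/483)**2/((1/2)*29 + (1/2)*10)) = 1/12 + (959*(29/2 + 5) + (-390*1/483)**2/(29/2 + 5)) = 1/12 + (959*(39/2) + (-130/161)**2/(39/2)) = 1/12 + (37401/2 + (16900/25921)*(2/39)) = 1/12 + (37401/2 + 2600/77763) = 1/12 + 2908419163/155526 = 1938954749/103684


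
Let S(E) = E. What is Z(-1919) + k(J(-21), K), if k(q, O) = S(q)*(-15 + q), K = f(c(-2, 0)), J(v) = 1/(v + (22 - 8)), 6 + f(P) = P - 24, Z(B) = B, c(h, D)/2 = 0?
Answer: -93925/49 ≈ -1916.8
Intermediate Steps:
c(h, D) = 0 (c(h, D) = 2*0 = 0)
f(P) = -30 + P (f(P) = -6 + (P - 24) = -6 + (-24 + P) = -30 + P)
J(v) = 1/(14 + v) (J(v) = 1/(v + 14) = 1/(14 + v))
K = -30 (K = -30 + 0 = -30)
k(q, O) = q*(-15 + q)
Z(-1919) + k(J(-21), K) = -1919 + (-15 + 1/(14 - 21))/(14 - 21) = -1919 + (-15 + 1/(-7))/(-7) = -1919 - (-15 - 1/7)/7 = -1919 - 1/7*(-106/7) = -1919 + 106/49 = -93925/49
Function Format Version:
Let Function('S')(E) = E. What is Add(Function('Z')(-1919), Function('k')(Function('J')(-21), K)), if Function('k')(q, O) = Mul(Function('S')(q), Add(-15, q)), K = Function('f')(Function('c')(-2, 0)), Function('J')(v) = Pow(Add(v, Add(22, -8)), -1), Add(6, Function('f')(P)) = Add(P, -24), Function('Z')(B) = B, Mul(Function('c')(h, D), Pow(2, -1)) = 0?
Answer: Rational(-93925, 49) ≈ -1916.8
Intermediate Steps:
Function('c')(h, D) = 0 (Function('c')(h, D) = Mul(2, 0) = 0)
Function('f')(P) = Add(-30, P) (Function('f')(P) = Add(-6, Add(P, -24)) = Add(-6, Add(-24, P)) = Add(-30, P))
Function('J')(v) = Pow(Add(14, v), -1) (Function('J')(v) = Pow(Add(v, 14), -1) = Pow(Add(14, v), -1))
K = -30 (K = Add(-30, 0) = -30)
Function('k')(q, O) = Mul(q, Add(-15, q))
Add(Function('Z')(-1919), Function('k')(Function('J')(-21), K)) = Add(-1919, Mul(Pow(Add(14, -21), -1), Add(-15, Pow(Add(14, -21), -1)))) = Add(-1919, Mul(Pow(-7, -1), Add(-15, Pow(-7, -1)))) = Add(-1919, Mul(Rational(-1, 7), Add(-15, Rational(-1, 7)))) = Add(-1919, Mul(Rational(-1, 7), Rational(-106, 7))) = Add(-1919, Rational(106, 49)) = Rational(-93925, 49)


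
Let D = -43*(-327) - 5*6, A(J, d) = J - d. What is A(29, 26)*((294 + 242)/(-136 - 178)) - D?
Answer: -2203671/157 ≈ -14036.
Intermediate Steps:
D = 14031 (D = 14061 - 30 = 14031)
A(29, 26)*((294 + 242)/(-136 - 178)) - D = (29 - 1*26)*((294 + 242)/(-136 - 178)) - 1*14031 = (29 - 26)*(536/(-314)) - 14031 = 3*(536*(-1/314)) - 14031 = 3*(-268/157) - 14031 = -804/157 - 14031 = -2203671/157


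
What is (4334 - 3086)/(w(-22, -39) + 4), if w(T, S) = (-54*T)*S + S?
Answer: -1248/46367 ≈ -0.026916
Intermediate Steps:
w(T, S) = S - 54*S*T (w(T, S) = -54*S*T + S = S - 54*S*T)
(4334 - 3086)/(w(-22, -39) + 4) = (4334 - 3086)/(-39*(1 - 54*(-22)) + 4) = 1248/(-39*(1 + 1188) + 4) = 1248/(-39*1189 + 4) = 1248/(-46371 + 4) = 1248/(-46367) = 1248*(-1/46367) = -1248/46367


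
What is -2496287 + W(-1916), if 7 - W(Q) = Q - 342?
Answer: -2494022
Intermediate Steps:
W(Q) = 349 - Q (W(Q) = 7 - (Q - 342) = 7 - (-342 + Q) = 7 + (342 - Q) = 349 - Q)
-2496287 + W(-1916) = -2496287 + (349 - 1*(-1916)) = -2496287 + (349 + 1916) = -2496287 + 2265 = -2494022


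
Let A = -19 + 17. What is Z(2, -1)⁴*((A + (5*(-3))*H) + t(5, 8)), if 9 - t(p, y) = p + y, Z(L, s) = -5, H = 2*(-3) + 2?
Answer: 33750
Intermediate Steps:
H = -4 (H = -6 + 2 = -4)
A = -2
t(p, y) = 9 - p - y (t(p, y) = 9 - (p + y) = 9 + (-p - y) = 9 - p - y)
Z(2, -1)⁴*((A + (5*(-3))*H) + t(5, 8)) = (-5)⁴*((-2 + (5*(-3))*(-4)) + (9 - 1*5 - 1*8)) = 625*((-2 - 15*(-4)) + (9 - 5 - 8)) = 625*((-2 + 60) - 4) = 625*(58 - 4) = 625*54 = 33750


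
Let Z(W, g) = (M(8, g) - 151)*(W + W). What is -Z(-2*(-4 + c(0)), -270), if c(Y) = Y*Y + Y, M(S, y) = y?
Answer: 6736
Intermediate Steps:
c(Y) = Y + Y² (c(Y) = Y² + Y = Y + Y²)
Z(W, g) = 2*W*(-151 + g) (Z(W, g) = (g - 151)*(W + W) = (-151 + g)*(2*W) = 2*W*(-151 + g))
-Z(-2*(-4 + c(0)), -270) = -2*(-2*(-4 + 0*(1 + 0)))*(-151 - 270) = -2*(-2*(-4 + 0*1))*(-421) = -2*(-2*(-4 + 0))*(-421) = -2*(-2*(-4))*(-421) = -2*8*(-421) = -1*(-6736) = 6736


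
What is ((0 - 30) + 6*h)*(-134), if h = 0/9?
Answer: 4020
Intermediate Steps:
h = 0 (h = 0*(⅑) = 0)
((0 - 30) + 6*h)*(-134) = ((0 - 30) + 6*0)*(-134) = (-30 + 0)*(-134) = -30*(-134) = 4020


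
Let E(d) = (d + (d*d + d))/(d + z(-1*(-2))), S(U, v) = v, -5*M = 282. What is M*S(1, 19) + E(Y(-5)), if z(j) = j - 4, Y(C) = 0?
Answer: -5358/5 ≈ -1071.6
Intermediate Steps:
M = -282/5 (M = -⅕*282 = -282/5 ≈ -56.400)
z(j) = -4 + j
E(d) = (d² + 2*d)/(-2 + d) (E(d) = (d + (d*d + d))/(d + (-4 - 1*(-2))) = (d + (d² + d))/(d + (-4 + 2)) = (d + (d + d²))/(d - 2) = (d² + 2*d)/(-2 + d))
M*S(1, 19) + E(Y(-5)) = -282/5*19 + 0*(2 + 0)/(-2 + 0) = -5358/5 + 0*2/(-2) = -5358/5 + 0*(-½)*2 = -5358/5 + 0 = -5358/5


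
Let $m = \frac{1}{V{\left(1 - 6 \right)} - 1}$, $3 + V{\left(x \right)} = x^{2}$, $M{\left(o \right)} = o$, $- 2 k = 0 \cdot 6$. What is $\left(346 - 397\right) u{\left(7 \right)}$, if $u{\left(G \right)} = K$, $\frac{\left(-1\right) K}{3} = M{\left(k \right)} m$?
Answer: $0$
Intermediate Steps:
$k = 0$ ($k = - \frac{0 \cdot 6}{2} = \left(- \frac{1}{2}\right) 0 = 0$)
$V{\left(x \right)} = -3 + x^{2}$
$m = \frac{1}{21}$ ($m = \frac{1}{\left(-3 + \left(1 - 6\right)^{2}\right) - 1} = \frac{1}{\left(-3 + \left(-5\right)^{2}\right) - 1} = \frac{1}{\left(-3 + 25\right) - 1} = \frac{1}{22 - 1} = \frac{1}{21} \approx 0.047619$)
$K = 0$ ($K = - 3 \cdot 0 \cdot \frac{1}{21} = \left(-3\right) 0 = 0$)
$u{\left(G \right)} = 0$
$\left(346 - 397\right) u{\left(7 \right)} = \left(346 - 397\right) 0 = \left(-51\right) 0 = 0$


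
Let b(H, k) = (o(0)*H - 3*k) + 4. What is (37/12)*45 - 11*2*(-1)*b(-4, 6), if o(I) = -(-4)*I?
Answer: -677/4 ≈ -169.25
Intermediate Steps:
o(I) = 4*I
b(H, k) = 4 - 3*k (b(H, k) = ((4*0)*H - 3*k) + 4 = (0*H - 3*k) + 4 = (0 - 3*k) + 4 = -3*k + 4 = 4 - 3*k)
(37/12)*45 - 11*2*(-1)*b(-4, 6) = (37/12)*45 - 11*2*(-1)*(4 - 3*6) = (37*(1/12))*45 - (-22)*(4 - 18) = (37/12)*45 - (-22)*(-14) = 555/4 - 11*28 = 555/4 - 308 = -677/4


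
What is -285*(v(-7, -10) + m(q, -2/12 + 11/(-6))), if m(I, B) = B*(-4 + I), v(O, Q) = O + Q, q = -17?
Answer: -7125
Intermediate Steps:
-285*(v(-7, -10) + m(q, -2/12 + 11/(-6))) = -285*((-7 - 10) + (-2/12 + 11/(-6))*(-4 - 17)) = -285*(-17 + (-2*1/12 + 11*(-1/6))*(-21)) = -285*(-17 + (-1/6 - 11/6)*(-21)) = -285*(-17 - 2*(-21)) = -285*(-17 + 42) = -285*25 = -7125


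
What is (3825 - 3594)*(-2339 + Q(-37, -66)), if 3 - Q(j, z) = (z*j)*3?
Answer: -2231922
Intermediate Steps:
Q(j, z) = 3 - 3*j*z (Q(j, z) = 3 - z*j*3 = 3 - j*z*3 = 3 - 3*j*z)
(3825 - 3594)*(-2339 + Q(-37, -66)) = (3825 - 3594)*(-2339 + (3 - 3*(-37)*(-66))) = 231*(-2339 + (3 - 7326)) = 231*(-2339 - 7323) = 231*(-9662) = -2231922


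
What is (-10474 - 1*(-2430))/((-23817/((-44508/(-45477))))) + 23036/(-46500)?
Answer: -7439824789/45130237875 ≈ -0.16485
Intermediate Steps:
(-10474 - 1*(-2430))/((-23817/((-44508/(-45477))))) + 23036/(-46500) = (-10474 + 2430)/((-23817/((-44508*(-1/45477))))) + 23036*(-1/46500) = -8044/((-23817/14836/15159)) - 5759/11625 = -8044/((-23817*15159/14836)) - 5759/11625 = -8044/(-361041903/14836) - 5759/11625 = -8044*(-14836/361041903) - 5759/11625 = 119340784/361041903 - 5759/11625 = -7439824789/45130237875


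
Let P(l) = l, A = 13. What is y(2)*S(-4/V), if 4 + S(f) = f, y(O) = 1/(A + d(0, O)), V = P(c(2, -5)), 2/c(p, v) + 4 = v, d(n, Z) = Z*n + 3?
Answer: 7/8 ≈ 0.87500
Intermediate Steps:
d(n, Z) = 3 + Z*n
c(p, v) = 2/(-4 + v)
V = -2/9 (V = 2/(-4 - 5) = 2/(-9) = 2*(-⅑) = -2/9 ≈ -0.22222)
y(O) = 1/16 (y(O) = 1/(13 + (3 + O*0)) = 1/(13 + (3 + 0)) = 1/(13 + 3) = 1/16)
S(f) = -4 + f
y(2)*S(-4/V) = (-4 - 4/(-2/9))/16 = (-4 - 4*(-9/2))/16 = (-4 + 18)/16 = (1/16)*14 = 7/8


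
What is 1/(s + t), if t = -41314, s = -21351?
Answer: -1/62665 ≈ -1.5958e-5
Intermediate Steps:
1/(s + t) = 1/(-21351 - 41314) = 1/(-62665) = -1/62665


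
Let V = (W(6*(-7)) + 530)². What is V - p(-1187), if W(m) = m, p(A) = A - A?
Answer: 238144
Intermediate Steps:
p(A) = 0
V = 238144 (V = (6*(-7) + 530)² = (-42 + 530)² = 488² = 238144)
V - p(-1187) = 238144 - 1*0 = 238144 + 0 = 238144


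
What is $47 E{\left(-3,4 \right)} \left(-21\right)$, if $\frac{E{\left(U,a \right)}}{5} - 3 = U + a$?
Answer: $-19740$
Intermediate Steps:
$E{\left(U,a \right)} = 15 + 5 U + 5 a$ ($E{\left(U,a \right)} = 15 + 5 \left(U + a\right) = 15 + \left(5 U + 5 a\right) = 15 + 5 U + 5 a$)
$47 E{\left(-3,4 \right)} \left(-21\right) = 47 \left(15 + 5 \left(-3\right) + 5 \cdot 4\right) \left(-21\right) = 47 \left(15 - 15 + 20\right) \left(-21\right) = 47 \cdot 20 \left(-21\right) = 940 \left(-21\right) = -19740$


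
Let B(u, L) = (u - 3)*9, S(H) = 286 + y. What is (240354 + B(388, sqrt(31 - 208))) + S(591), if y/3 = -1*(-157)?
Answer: 244576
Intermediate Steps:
y = 471 (y = 3*(-1*(-157)) = 3*157 = 471)
S(H) = 757 (S(H) = 286 + 471 = 757)
B(u, L) = -27 + 9*u (B(u, L) = (-3 + u)*9 = -27 + 9*u)
(240354 + B(388, sqrt(31 - 208))) + S(591) = (240354 + (-27 + 9*388)) + 757 = (240354 + (-27 + 3492)) + 757 = (240354 + 3465) + 757 = 243819 + 757 = 244576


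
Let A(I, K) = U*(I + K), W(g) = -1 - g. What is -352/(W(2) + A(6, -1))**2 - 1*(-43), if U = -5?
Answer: 2085/49 ≈ 42.551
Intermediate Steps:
A(I, K) = -5*I - 5*K (A(I, K) = -5*(I + K) = -5*I - 5*K)
-352/(W(2) + A(6, -1))**2 - 1*(-43) = -352/((-1 - 1*2) + (-5*6 - 5*(-1)))**2 - 1*(-43) = -352/((-1 - 2) + (-30 + 5))**2 + 43 = -352/(-3 - 25)**2 + 43 = -352/((-28)**2) + 43 = -352/784 + 43 = -352*1/784 + 43 = -22/49 + 43 = 2085/49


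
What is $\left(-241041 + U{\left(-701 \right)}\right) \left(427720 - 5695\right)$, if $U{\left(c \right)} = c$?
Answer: $-102021167550$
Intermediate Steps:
$\left(-241041 + U{\left(-701 \right)}\right) \left(427720 - 5695\right) = \left(-241041 - 701\right) \left(427720 - 5695\right) = \left(-241742\right) 422025 = -102021167550$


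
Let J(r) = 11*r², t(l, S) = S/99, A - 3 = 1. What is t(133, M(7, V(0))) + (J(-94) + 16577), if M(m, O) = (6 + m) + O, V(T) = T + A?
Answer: 11263544/99 ≈ 1.1377e+5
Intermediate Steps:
A = 4 (A = 3 + 1 = 4)
V(T) = 4 + T (V(T) = T + 4 = 4 + T)
M(m, O) = 6 + O + m
t(l, S) = S/99 (t(l, S) = S*(1/99) = S/99)
t(133, M(7, V(0))) + (J(-94) + 16577) = (6 + (4 + 0) + 7)/99 + (11*(-94)² + 16577) = (6 + 4 + 7)/99 + (11*8836 + 16577) = (1/99)*17 + (97196 + 16577) = 17/99 + 113773 = 11263544/99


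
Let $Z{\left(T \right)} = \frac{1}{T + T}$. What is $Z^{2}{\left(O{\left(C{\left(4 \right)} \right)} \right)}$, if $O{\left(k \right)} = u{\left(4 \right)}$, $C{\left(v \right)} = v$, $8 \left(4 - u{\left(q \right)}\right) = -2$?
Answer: $\frac{4}{289} \approx 0.013841$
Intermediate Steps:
$u{\left(q \right)} = \frac{17}{4}$ ($u{\left(q \right)} = 4 - - \frac{1}{4} = 4 + \frac{1}{4} = \frac{17}{4}$)
$O{\left(k \right)} = \frac{17}{4}$
$Z{\left(T \right)} = \frac{1}{2 T}$
$Z^{2}{\left(O{\left(C{\left(4 \right)} \right)} \right)} = \left(\frac{1}{2 \cdot \frac{17}{4}}\right)^{2} = \left(\frac{1}{2} \cdot \frac{4}{17}\right)^{2} = \left(\frac{2}{17}\right)^{2} = \frac{4}{289}$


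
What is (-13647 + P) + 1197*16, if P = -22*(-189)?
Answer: 9663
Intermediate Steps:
P = 4158
(-13647 + P) + 1197*16 = (-13647 + 4158) + 1197*16 = -9489 + 19152 = 9663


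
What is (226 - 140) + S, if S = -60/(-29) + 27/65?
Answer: 166793/1885 ≈ 88.484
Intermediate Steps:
S = 4683/1885 (S = -60*(-1/29) + 27*(1/65) = 60/29 + 27/65 = 4683/1885 ≈ 2.4843)
(226 - 140) + S = (226 - 140) + 4683/1885 = 86 + 4683/1885 = 166793/1885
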